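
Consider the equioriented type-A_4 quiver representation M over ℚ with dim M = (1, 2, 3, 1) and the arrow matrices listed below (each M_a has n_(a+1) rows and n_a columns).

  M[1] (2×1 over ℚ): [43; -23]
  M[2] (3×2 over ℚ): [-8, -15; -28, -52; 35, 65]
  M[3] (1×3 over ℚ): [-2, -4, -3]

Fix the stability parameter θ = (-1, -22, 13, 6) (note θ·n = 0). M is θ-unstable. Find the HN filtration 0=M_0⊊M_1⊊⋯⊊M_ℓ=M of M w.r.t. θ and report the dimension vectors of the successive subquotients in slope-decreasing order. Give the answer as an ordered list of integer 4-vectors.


Barcode: M ≅ I[1,3], I[2,4], I[3,3]. HN layers by μ_θ (4 steps, strictly decreasing):
  μ^(1)=13; μ^(2)=19/2; μ^(3)=-23/2; μ^(4)=-22

((0, 0, 2, 0); (0, 0, 1, 1); (1, 1, 0, 0); (0, 1, 0, 0))


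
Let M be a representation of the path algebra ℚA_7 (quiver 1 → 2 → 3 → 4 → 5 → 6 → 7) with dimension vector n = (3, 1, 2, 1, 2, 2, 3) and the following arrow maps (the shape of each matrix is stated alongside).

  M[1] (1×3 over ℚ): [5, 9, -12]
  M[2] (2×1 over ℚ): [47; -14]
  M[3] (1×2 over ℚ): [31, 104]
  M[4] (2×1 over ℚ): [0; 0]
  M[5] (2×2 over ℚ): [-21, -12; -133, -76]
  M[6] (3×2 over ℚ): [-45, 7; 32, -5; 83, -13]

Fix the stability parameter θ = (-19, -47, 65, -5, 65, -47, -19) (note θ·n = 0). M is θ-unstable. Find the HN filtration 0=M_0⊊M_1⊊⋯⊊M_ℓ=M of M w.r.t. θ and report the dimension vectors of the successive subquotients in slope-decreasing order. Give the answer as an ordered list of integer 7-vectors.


Via rank(M_{q-1}∘⋯∘M_p): M ≅ I[1,1]^2, I[1,4], I[3,3], I[5,5], I[5,7], I[6,7], I[7,7].
μ_θ-semistable layers: μ^(1)=65; μ^(2)=30; μ^(3)=-1/3; μ^(4)=-19; μ^(5)=-33; μ^(6)=-47

((0, 0, 1, 0, 1, 0, 0); (0, 0, 1, 1, 0, 0, 0); (0, 0, 0, 0, 1, 1, 1); (2, 0, 0, 0, 0, 0, 2); (1, 1, 0, 0, 0, 0, 0); (0, 0, 0, 0, 0, 1, 0))


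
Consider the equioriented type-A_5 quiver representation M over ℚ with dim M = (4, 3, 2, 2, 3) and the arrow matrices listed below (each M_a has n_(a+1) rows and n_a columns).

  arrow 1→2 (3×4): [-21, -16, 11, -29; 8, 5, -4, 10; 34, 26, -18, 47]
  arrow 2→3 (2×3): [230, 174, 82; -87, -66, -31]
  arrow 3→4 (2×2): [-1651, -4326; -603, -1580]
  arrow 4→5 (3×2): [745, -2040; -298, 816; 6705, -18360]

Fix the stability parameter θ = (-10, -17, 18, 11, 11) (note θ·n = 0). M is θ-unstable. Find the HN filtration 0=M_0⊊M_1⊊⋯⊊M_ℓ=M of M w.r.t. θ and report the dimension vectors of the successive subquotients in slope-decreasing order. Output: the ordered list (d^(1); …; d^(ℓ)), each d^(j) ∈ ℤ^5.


Interval decomposition of M: I[1,1], I[1,2], I[1,4], I[1,5], I[5,5]^2.
HN type (ℓ=5): μ^(1)=29/2; μ^(2)=40/3; μ^(3)=11; μ^(4)=-10; μ^(5)=-27/2

((0, 0, 1, 1, 0); (0, 0, 1, 1, 1); (0, 0, 0, 0, 2); (1, 0, 0, 0, 0); (3, 3, 0, 0, 0))


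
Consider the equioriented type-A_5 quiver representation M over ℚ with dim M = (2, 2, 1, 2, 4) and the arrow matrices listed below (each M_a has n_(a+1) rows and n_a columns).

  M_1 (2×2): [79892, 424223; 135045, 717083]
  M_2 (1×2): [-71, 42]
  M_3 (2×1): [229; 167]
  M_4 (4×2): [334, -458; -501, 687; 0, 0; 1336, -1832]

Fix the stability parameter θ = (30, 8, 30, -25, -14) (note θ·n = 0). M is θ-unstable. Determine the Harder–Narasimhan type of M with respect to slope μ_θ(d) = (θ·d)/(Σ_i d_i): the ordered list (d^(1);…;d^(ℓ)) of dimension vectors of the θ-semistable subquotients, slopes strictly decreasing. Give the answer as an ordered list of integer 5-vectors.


Via rank(M_{q-1}∘⋯∘M_p): M ≅ I[1,2], I[1,4], I[4,5], I[5,5]^3.
μ_θ-semistable layers: μ^(1)=19; μ^(2)=43/4; μ^(3)=-14; μ^(4)=-25

((1, 1, 0, 0, 0); (1, 1, 1, 1, 0); (0, 0, 0, 0, 4); (0, 0, 0, 1, 0))


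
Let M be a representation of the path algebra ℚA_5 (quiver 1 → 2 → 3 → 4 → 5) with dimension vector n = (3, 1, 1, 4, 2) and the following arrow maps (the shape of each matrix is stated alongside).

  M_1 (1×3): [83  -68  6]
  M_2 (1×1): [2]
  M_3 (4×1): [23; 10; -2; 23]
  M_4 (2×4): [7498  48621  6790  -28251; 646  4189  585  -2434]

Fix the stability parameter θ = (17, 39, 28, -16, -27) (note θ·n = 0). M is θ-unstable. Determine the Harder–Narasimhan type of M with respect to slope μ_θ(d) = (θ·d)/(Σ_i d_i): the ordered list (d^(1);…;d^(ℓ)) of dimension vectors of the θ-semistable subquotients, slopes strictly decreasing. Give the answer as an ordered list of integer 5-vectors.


Interval decomposition of M: I[1,1]^2, I[1,5], I[4,4]^2, I[4,5].
HN type (ℓ=4): μ^(1)=17; μ^(2)=41/5; μ^(3)=-16; μ^(4)=-43/2

((2, 0, 0, 0, 0); (1, 1, 1, 1, 1); (0, 0, 0, 2, 0); (0, 0, 0, 1, 1))


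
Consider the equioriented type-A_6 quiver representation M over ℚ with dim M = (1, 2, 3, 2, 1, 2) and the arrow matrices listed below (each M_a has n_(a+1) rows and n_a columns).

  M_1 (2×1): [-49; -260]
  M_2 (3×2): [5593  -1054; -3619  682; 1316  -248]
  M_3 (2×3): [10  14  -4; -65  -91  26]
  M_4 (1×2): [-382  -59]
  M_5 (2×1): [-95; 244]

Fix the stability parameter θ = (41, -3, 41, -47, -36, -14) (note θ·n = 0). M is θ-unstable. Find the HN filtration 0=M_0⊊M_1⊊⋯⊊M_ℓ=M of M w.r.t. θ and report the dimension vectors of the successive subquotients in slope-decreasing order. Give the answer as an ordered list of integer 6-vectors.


Via rank(M_{q-1}∘⋯∘M_p): M ≅ I[1,3], I[2,2], I[3,3], I[3,6], I[4,4], I[6,6].
μ_θ-semistable layers: μ^(1)=41; μ^(2)=19; μ^(3)=-3; μ^(4)=-14; μ^(5)=-47

((0, 0, 2, 0, 0, 0); (1, 1, 0, 0, 0, 0); (0, 1, 0, 0, 0, 0); (0, 0, 1, 1, 1, 2); (0, 0, 0, 1, 0, 0))


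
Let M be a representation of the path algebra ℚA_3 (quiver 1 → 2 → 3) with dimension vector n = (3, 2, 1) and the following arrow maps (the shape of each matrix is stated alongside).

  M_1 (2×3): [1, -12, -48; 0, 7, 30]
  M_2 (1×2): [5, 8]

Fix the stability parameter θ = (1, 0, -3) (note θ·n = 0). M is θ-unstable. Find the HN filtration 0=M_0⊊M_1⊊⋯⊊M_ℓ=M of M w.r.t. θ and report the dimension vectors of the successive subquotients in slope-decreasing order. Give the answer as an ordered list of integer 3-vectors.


Barcode: M ≅ I[1,1], I[1,2], I[1,3]. HN layers by μ_θ (3 steps, strictly decreasing):
  μ^(1)=1; μ^(2)=1/2; μ^(3)=-2/3

((1, 0, 0); (1, 1, 0); (1, 1, 1))


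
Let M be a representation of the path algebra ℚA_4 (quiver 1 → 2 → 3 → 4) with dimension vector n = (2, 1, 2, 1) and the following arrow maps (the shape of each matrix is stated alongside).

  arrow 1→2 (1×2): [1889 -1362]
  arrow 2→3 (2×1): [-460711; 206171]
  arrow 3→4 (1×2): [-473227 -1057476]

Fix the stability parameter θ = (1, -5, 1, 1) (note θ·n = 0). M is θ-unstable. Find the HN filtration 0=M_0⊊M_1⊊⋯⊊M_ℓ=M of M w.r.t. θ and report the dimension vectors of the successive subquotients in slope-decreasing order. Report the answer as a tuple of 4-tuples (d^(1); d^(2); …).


Barcode: M ≅ I[1,1], I[1,4], I[3,3]. HN layers by μ_θ (2 steps, strictly decreasing):
  μ^(1)=1; μ^(2)=-2

((1, 0, 2, 1); (1, 1, 0, 0))


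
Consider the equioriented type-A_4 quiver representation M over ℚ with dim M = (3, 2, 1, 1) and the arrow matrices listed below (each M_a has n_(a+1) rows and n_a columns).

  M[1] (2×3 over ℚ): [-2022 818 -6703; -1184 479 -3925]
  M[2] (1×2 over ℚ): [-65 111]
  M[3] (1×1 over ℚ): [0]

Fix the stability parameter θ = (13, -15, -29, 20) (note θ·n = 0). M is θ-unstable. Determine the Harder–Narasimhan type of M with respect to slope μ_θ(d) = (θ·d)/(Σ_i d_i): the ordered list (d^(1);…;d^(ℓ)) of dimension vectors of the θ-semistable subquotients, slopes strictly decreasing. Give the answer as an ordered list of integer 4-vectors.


Via rank(M_{q-1}∘⋯∘M_p): M ≅ I[1,1], I[1,2], I[1,3], I[4,4].
μ_θ-semistable layers: μ^(1)=20; μ^(2)=13; μ^(3)=-1; μ^(4)=-31/3

((0, 0, 0, 1); (1, 0, 0, 0); (1, 1, 0, 0); (1, 1, 1, 0))


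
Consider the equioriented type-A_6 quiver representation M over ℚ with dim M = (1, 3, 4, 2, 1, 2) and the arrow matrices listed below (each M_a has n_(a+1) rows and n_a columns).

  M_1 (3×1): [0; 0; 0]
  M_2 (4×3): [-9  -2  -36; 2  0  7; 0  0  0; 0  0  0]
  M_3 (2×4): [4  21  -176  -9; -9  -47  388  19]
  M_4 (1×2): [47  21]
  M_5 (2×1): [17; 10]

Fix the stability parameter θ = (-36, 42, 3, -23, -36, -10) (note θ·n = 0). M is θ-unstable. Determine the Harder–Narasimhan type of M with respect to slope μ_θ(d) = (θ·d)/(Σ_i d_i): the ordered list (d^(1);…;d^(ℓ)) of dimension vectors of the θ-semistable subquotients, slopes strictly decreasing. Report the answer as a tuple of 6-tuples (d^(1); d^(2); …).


Interval decomposition of M: I[1,1], I[2,2], I[2,4], I[2,6], I[3,3]^2, I[6,6].
HN type (ℓ=6): μ^(1)=42; μ^(2)=22/3; μ^(3)=3; μ^(4)=-24/5; μ^(5)=-10; μ^(6)=-36

((0, 1, 0, 0, 0, 0); (0, 1, 1, 1, 0, 0); (0, 0, 2, 0, 0, 0); (0, 1, 1, 1, 1, 1); (0, 0, 0, 0, 0, 1); (1, 0, 0, 0, 0, 0))


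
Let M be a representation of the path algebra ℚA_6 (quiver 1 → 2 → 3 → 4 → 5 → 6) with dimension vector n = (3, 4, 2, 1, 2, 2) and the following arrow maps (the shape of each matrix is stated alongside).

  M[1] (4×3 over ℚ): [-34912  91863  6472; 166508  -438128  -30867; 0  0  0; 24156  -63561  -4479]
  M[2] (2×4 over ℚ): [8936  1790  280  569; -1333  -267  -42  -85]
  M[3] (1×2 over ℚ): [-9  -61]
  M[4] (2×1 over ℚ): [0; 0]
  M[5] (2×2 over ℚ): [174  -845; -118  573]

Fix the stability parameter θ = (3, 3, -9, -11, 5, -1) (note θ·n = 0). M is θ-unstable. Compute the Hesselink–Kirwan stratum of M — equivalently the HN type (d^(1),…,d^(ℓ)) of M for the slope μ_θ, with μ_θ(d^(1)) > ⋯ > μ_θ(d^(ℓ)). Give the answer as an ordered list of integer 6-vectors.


Via rank(M_{q-1}∘⋯∘M_p): M ≅ I[1,1], I[1,3], I[1,4], I[2,2]^2, I[5,6]^2.
μ_θ-semistable layers: μ^(1)=3; μ^(2)=2; μ^(3)=-1; μ^(4)=-7/2

((1, 2, 0, 0, 0, 0); (0, 0, 0, 0, 2, 2); (1, 1, 1, 0, 0, 0); (1, 1, 1, 1, 0, 0))


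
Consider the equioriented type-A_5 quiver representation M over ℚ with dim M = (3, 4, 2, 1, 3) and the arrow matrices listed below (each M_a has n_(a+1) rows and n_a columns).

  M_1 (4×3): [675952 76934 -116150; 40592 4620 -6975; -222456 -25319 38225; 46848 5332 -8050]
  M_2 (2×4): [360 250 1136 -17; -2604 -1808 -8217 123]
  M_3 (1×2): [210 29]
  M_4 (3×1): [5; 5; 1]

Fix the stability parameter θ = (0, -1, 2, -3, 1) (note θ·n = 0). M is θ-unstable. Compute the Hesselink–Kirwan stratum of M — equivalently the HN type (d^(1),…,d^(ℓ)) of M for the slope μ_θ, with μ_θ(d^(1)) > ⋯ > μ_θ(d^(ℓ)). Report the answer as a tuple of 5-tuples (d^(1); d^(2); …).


Barcode: M ≅ I[1,1], I[1,2], I[1,5], I[2,2], I[2,3], I[5,5]^2. HN layers by μ_θ (5 steps, strictly decreasing):
  μ^(1)=2; μ^(2)=1; μ^(3)=0; μ^(4)=-1/2; μ^(5)=-1

((0, 0, 1, 0, 0); (0, 0, 0, 0, 3); (1, 0, 0, 0, 0); (2, 2, 1, 1, 0); (0, 2, 0, 0, 0))


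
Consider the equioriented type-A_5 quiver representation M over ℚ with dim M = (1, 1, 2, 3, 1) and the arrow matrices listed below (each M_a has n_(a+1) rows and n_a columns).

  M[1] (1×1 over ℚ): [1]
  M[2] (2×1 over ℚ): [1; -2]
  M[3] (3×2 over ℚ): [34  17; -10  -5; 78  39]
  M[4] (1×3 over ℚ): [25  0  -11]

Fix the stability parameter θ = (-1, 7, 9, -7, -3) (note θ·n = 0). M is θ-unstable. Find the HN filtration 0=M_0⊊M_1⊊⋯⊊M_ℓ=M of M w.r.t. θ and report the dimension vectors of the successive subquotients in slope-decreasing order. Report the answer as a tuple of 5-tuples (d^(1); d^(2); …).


Barcode: M ≅ I[1,3], I[3,5], I[4,4]^2. HN layers by μ_θ (5 steps, strictly decreasing):
  μ^(1)=9; μ^(2)=7; μ^(3)=-1/3; μ^(4)=-1; μ^(5)=-7

((0, 0, 1, 0, 0); (0, 1, 0, 0, 0); (0, 0, 1, 1, 1); (1, 0, 0, 0, 0); (0, 0, 0, 2, 0))


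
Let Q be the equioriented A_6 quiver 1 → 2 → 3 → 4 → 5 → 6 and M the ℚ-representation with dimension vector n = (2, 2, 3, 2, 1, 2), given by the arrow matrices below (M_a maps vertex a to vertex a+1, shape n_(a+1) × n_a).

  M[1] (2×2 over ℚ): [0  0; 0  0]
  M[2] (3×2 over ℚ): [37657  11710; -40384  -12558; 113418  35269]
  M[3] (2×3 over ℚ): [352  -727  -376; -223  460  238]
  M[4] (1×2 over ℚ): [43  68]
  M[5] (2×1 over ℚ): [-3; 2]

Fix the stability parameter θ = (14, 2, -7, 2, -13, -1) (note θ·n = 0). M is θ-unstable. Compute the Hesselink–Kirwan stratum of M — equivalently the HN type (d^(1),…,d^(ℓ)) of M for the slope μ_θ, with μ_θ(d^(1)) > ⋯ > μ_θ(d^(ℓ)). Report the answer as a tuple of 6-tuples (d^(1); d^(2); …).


Interval decomposition of M: I[1,1]^2, I[2,4], I[2,6], I[3,3], I[6,6].
HN type (ℓ=6): μ^(1)=14; μ^(2)=2; μ^(3)=-1; μ^(4)=-5/2; μ^(5)=-4; μ^(6)=-7

((2, 0, 0, 0, 0, 0); (0, 0, 0, 1, 0, 0); (0, 0, 0, 0, 0, 2); (0, 1, 1, 0, 0, 0); (0, 1, 1, 1, 1, 0); (0, 0, 1, 0, 0, 0))


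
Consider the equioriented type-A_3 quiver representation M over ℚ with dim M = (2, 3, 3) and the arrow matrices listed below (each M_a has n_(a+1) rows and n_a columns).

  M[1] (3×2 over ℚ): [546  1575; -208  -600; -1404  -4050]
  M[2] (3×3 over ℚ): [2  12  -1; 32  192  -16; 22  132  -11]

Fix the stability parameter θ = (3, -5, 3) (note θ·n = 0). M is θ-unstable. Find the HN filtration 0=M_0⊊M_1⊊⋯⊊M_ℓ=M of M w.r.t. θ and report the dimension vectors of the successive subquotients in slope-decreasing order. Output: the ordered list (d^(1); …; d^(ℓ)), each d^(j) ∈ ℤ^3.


Barcode: M ≅ I[1,1], I[1,2], I[2,2], I[2,3], I[3,3]^2. HN layers by μ_θ (3 steps, strictly decreasing):
  μ^(1)=3; μ^(2)=-1; μ^(3)=-5

((1, 0, 3); (1, 1, 0); (0, 2, 0))


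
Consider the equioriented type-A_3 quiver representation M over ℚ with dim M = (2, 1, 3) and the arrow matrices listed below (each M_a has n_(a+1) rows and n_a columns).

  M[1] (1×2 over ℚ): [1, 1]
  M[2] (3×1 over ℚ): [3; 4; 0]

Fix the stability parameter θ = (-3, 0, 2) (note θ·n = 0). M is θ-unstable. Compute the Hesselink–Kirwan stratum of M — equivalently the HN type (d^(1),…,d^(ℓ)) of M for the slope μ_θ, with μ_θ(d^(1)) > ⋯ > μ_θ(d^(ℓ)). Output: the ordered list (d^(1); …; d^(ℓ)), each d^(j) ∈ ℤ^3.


Barcode: M ≅ I[1,1], I[1,3], I[3,3]^2. HN layers by μ_θ (3 steps, strictly decreasing):
  μ^(1)=2; μ^(2)=0; μ^(3)=-3

((0, 0, 3); (0, 1, 0); (2, 0, 0))


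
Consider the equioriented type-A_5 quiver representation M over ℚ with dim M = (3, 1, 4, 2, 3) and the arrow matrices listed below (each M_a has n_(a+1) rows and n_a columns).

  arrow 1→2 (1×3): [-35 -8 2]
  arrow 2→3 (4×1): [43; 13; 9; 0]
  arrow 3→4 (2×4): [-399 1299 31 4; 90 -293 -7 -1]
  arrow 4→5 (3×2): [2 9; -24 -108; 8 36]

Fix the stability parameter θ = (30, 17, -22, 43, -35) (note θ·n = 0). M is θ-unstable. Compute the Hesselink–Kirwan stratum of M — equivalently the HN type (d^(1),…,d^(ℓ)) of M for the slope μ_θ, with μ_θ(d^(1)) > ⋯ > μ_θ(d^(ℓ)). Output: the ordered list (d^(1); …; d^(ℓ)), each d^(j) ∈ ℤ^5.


Barcode: M ≅ I[1,1]^2, I[1,4], I[3,3]^2, I[3,5], I[5,5]^2. HN layers by μ_θ (6 steps, strictly decreasing):
  μ^(1)=43; μ^(2)=30; μ^(3)=25/3; μ^(4)=4; μ^(5)=-22; μ^(6)=-35

((0, 0, 0, 1, 0); (2, 0, 0, 0, 0); (1, 1, 1, 0, 0); (0, 0, 0, 1, 1); (0, 0, 3, 0, 0); (0, 0, 0, 0, 2))


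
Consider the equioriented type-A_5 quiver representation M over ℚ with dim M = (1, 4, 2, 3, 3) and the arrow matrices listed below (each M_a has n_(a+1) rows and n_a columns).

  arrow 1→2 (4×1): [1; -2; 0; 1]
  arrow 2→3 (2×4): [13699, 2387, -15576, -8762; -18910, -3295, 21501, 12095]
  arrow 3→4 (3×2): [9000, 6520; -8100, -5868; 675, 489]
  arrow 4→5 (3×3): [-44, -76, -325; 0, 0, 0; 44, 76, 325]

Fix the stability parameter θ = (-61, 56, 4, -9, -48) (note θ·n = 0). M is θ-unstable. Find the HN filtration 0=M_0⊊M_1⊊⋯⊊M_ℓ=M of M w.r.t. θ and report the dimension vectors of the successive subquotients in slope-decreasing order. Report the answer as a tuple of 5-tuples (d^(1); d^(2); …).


Via rank(M_{q-1}∘⋯∘M_p): M ≅ I[1,3], I[2,2]^2, I[2,5], I[4,4]^2, I[5,5]^2.
μ_θ-semistable layers: μ^(1)=56; μ^(2)=30; μ^(3)=3/4; μ^(4)=-9; μ^(5)=-48; μ^(6)=-61

((0, 2, 0, 0, 0); (0, 1, 1, 0, 0); (0, 1, 1, 1, 1); (0, 0, 0, 2, 0); (0, 0, 0, 0, 2); (1, 0, 0, 0, 0))


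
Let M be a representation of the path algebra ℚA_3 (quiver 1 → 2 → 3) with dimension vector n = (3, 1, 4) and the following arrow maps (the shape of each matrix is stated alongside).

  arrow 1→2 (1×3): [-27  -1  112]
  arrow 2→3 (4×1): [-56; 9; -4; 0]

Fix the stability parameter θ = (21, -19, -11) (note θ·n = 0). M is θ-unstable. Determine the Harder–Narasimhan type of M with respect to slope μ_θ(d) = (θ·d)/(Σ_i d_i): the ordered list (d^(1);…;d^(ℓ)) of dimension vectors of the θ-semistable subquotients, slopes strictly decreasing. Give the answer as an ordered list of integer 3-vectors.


Interval decomposition of M: I[1,1]^2, I[1,3], I[3,3]^3.
HN type (ℓ=3): μ^(1)=21; μ^(2)=-3; μ^(3)=-11

((2, 0, 0); (1, 1, 1); (0, 0, 3))


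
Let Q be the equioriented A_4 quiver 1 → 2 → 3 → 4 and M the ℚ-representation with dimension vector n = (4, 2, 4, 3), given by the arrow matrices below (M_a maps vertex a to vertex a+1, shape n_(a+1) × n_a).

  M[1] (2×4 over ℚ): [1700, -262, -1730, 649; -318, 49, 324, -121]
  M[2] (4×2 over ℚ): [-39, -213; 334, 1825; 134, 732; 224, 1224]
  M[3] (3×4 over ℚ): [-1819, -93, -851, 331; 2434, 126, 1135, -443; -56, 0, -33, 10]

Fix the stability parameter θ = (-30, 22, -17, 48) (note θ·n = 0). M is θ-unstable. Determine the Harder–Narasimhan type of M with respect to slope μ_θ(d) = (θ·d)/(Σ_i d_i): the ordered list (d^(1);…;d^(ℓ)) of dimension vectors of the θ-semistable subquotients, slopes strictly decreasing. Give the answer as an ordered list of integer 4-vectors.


Barcode: M ≅ I[1,1]^2, I[1,3], I[1,4], I[3,4]^2. HN layers by μ_θ (4 steps, strictly decreasing):
  μ^(1)=48; μ^(2)=5/2; μ^(3)=-17; μ^(4)=-30

((0, 0, 0, 3); (0, 2, 2, 0); (0, 0, 2, 0); (4, 0, 0, 0))


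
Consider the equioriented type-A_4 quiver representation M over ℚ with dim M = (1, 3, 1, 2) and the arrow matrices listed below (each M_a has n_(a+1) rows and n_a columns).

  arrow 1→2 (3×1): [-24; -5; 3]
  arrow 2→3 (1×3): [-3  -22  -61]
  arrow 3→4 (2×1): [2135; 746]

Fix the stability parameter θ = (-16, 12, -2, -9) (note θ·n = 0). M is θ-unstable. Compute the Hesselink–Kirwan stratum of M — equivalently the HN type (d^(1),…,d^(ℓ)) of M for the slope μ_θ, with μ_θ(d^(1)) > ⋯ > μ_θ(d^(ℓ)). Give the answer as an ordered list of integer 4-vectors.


Barcode: M ≅ I[1,4], I[2,2]^2, I[4,4]. HN layers by μ_θ (4 steps, strictly decreasing):
  μ^(1)=12; μ^(2)=1/3; μ^(3)=-9; μ^(4)=-16

((0, 2, 0, 0); (0, 1, 1, 1); (0, 0, 0, 1); (1, 0, 0, 0))


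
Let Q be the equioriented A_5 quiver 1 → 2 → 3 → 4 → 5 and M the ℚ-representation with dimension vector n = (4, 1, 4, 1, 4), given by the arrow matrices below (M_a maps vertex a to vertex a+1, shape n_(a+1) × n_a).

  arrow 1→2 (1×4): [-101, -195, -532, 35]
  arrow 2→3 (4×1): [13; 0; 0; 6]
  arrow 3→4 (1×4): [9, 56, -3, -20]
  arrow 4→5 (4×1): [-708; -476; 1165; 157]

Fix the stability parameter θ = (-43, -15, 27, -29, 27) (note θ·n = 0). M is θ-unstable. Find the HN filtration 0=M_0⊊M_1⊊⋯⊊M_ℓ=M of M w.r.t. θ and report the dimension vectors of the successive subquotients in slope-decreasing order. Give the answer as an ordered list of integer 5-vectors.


Barcode: M ≅ I[1,1]^3, I[1,5], I[3,3]^3, I[5,5]^3. HN layers by μ_θ (4 steps, strictly decreasing):
  μ^(1)=27; μ^(2)=-1; μ^(3)=-15; μ^(4)=-43

((0, 0, 3, 0, 4); (0, 0, 1, 1, 0); (0, 1, 0, 0, 0); (4, 0, 0, 0, 0))


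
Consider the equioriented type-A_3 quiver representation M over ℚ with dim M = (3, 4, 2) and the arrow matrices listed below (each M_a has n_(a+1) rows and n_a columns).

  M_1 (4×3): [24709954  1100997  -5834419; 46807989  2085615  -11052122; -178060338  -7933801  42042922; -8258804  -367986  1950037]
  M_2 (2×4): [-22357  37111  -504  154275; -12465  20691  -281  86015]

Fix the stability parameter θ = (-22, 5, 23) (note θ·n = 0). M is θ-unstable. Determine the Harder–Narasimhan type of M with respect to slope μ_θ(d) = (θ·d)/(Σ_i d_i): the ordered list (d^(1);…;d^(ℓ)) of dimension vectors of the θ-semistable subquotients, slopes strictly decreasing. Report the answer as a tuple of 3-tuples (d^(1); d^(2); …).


Interval decomposition of M: I[1,2], I[1,3]^2, I[2,2].
HN type (ℓ=3): μ^(1)=23; μ^(2)=5; μ^(3)=-22

((0, 0, 2); (0, 4, 0); (3, 0, 0))


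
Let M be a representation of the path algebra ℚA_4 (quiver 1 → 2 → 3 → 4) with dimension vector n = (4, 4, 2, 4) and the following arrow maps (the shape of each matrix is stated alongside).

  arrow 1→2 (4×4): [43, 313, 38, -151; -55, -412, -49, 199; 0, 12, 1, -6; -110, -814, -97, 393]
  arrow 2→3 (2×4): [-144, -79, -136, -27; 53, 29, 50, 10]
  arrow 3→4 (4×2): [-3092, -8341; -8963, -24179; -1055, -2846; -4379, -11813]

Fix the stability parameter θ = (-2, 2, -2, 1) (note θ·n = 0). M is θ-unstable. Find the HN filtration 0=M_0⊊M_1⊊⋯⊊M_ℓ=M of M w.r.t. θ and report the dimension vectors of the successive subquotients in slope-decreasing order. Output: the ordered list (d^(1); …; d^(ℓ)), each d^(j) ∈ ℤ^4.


Barcode: M ≅ I[1,2]^2, I[1,4]^2, I[4,4]^2. HN layers by μ_θ (4 steps, strictly decreasing):
  μ^(1)=2; μ^(2)=1; μ^(3)=0; μ^(4)=-2

((0, 2, 0, 0); (0, 0, 0, 4); (0, 2, 2, 0); (4, 0, 0, 0))


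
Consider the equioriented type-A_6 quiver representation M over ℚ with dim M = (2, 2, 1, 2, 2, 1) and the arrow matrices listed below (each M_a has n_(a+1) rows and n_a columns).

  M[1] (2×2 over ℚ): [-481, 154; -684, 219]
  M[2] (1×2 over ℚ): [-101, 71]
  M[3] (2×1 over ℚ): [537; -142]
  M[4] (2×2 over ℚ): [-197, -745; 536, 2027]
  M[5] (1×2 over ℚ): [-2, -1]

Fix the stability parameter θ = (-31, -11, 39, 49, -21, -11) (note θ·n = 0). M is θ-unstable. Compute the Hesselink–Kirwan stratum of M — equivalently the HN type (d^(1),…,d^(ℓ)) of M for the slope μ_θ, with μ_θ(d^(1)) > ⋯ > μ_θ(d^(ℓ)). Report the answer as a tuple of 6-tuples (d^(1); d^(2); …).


Via rank(M_{q-1}∘⋯∘M_p): M ≅ I[1,2], I[1,5], I[4,6].
μ_θ-semistable layers: μ^(1)=67/3; μ^(2)=17/3; μ^(3)=-11; μ^(4)=-31

((0, 0, 1, 1, 1, 0); (0, 0, 0, 1, 1, 1); (0, 2, 0, 0, 0, 0); (2, 0, 0, 0, 0, 0))


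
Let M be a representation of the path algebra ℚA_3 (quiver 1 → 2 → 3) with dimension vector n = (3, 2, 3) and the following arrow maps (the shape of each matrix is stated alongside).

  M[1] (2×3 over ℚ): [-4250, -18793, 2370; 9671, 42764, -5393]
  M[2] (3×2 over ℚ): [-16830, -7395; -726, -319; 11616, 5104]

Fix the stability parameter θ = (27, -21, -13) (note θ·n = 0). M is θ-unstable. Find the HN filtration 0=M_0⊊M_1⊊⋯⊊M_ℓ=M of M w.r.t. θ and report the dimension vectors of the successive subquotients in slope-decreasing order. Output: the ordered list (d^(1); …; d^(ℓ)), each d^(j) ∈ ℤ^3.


Via rank(M_{q-1}∘⋯∘M_p): M ≅ I[1,1], I[1,2], I[1,3], I[3,3]^2.
μ_θ-semistable layers: μ^(1)=27; μ^(2)=3; μ^(3)=-7/3; μ^(4)=-13

((1, 0, 0); (1, 1, 0); (1, 1, 1); (0, 0, 2))


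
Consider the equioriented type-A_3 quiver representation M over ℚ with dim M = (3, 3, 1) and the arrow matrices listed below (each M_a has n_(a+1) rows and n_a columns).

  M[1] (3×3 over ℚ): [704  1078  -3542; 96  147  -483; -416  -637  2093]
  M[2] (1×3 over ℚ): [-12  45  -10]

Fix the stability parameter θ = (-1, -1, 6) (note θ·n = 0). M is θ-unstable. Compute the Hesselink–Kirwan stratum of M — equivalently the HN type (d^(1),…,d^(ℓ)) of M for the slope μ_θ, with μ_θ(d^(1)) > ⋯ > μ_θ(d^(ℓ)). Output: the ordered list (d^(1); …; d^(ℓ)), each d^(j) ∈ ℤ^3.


Barcode: M ≅ I[1,1]^2, I[1,3], I[2,2]^2. HN layers by μ_θ (2 steps, strictly decreasing):
  μ^(1)=6; μ^(2)=-1

((0, 0, 1); (3, 3, 0))


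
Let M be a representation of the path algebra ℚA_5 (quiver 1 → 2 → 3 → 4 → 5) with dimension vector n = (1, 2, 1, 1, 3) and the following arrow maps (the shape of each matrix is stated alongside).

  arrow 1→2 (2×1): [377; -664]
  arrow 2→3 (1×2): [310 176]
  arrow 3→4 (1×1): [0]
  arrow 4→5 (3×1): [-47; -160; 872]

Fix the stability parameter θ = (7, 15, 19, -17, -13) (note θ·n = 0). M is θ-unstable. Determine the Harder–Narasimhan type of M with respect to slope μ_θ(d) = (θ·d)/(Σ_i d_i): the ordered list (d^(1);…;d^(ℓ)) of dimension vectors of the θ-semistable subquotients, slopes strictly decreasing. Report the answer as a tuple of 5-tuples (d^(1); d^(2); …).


Barcode: M ≅ I[1,3], I[2,2], I[4,5], I[5,5]^2. HN layers by μ_θ (5 steps, strictly decreasing):
  μ^(1)=19; μ^(2)=15; μ^(3)=7; μ^(4)=-13; μ^(5)=-17

((0, 0, 1, 0, 0); (0, 2, 0, 0, 0); (1, 0, 0, 0, 0); (0, 0, 0, 0, 3); (0, 0, 0, 1, 0))


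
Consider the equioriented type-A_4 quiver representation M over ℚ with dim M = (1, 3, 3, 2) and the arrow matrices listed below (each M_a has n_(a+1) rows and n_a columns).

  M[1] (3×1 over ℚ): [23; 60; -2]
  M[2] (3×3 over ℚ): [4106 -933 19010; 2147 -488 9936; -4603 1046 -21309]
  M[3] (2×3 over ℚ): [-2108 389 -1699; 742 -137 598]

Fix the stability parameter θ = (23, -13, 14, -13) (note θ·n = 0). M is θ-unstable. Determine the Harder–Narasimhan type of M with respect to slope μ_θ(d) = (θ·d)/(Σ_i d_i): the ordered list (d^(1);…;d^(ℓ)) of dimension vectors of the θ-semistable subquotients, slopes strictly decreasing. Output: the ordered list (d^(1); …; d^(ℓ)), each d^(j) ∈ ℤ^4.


Via rank(M_{q-1}∘⋯∘M_p): M ≅ I[1,4], I[2,3], I[2,4].
μ_θ-semistable layers: μ^(1)=14; μ^(2)=11/4; μ^(3)=1/2; μ^(4)=-13

((0, 0, 1, 0); (1, 1, 1, 1); (0, 0, 1, 1); (0, 2, 0, 0))


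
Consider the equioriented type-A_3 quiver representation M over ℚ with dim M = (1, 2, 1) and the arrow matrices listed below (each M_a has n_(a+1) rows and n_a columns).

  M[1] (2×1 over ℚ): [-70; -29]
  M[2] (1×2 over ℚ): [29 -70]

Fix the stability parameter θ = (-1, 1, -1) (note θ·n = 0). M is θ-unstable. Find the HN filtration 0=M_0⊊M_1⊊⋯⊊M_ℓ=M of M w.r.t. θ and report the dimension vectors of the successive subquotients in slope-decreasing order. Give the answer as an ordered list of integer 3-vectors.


Barcode: M ≅ I[1,2], I[2,3]. HN layers by μ_θ (3 steps, strictly decreasing):
  μ^(1)=1; μ^(2)=0; μ^(3)=-1

((0, 1, 0); (0, 1, 1); (1, 0, 0))


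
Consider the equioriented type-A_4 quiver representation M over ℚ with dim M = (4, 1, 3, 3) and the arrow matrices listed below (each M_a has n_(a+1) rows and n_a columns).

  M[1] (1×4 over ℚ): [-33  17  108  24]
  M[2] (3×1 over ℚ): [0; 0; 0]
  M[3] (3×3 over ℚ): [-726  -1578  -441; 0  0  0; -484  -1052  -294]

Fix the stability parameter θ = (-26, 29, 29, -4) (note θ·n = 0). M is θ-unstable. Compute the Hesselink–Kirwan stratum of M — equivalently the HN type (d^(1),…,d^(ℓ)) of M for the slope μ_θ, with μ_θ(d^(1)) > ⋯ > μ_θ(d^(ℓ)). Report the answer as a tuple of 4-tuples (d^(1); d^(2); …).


Barcode: M ≅ I[1,1]^3, I[1,2], I[3,3]^2, I[3,4], I[4,4]^2. HN layers by μ_θ (4 steps, strictly decreasing):
  μ^(1)=29; μ^(2)=25/2; μ^(3)=-4; μ^(4)=-26

((0, 1, 2, 0); (0, 0, 1, 1); (0, 0, 0, 2); (4, 0, 0, 0))


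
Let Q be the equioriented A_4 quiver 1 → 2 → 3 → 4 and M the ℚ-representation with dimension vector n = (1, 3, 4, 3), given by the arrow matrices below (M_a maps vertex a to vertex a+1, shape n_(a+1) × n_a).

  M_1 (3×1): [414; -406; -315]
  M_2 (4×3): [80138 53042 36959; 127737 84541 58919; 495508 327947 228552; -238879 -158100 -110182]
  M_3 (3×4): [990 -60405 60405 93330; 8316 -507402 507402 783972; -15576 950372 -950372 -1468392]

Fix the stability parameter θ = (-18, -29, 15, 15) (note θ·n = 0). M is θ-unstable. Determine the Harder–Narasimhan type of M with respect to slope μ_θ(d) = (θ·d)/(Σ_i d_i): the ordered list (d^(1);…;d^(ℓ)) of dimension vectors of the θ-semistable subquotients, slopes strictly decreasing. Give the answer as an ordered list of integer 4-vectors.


Interval decomposition of M: I[1,4], I[2,3]^2, I[3,3], I[4,4]^2.
HN type (ℓ=3): μ^(1)=15; μ^(2)=-47/2; μ^(3)=-29

((0, 0, 4, 3); (1, 1, 0, 0); (0, 2, 0, 0))


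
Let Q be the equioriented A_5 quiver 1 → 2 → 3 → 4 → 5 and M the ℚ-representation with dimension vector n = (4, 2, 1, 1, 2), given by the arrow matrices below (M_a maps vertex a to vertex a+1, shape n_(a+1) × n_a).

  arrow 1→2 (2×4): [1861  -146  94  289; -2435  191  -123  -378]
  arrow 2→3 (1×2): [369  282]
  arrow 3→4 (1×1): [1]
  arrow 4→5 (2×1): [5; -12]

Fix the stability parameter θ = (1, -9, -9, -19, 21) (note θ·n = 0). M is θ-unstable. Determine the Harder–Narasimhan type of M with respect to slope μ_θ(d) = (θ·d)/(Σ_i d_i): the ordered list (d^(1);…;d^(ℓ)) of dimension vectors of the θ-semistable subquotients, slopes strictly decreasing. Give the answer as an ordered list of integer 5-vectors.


Via rank(M_{q-1}∘⋯∘M_p): M ≅ I[1,1]^2, I[1,2], I[1,5], I[5,5].
μ_θ-semistable layers: μ^(1)=21; μ^(2)=1; μ^(3)=-4; μ^(4)=-9

((0, 0, 0, 0, 2); (2, 0, 0, 0, 0); (1, 1, 0, 0, 0); (1, 1, 1, 1, 0))


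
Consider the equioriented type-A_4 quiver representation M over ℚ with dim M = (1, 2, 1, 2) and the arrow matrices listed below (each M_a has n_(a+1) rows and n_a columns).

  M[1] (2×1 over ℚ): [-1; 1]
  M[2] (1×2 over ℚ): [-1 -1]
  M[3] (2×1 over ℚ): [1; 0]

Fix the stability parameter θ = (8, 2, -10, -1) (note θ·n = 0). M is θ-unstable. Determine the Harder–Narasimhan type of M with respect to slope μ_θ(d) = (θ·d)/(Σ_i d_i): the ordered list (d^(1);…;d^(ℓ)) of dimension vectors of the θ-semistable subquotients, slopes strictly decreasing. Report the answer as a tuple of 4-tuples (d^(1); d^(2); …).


Via rank(M_{q-1}∘⋯∘M_p): M ≅ I[1,2], I[2,4], I[4,4].
μ_θ-semistable layers: μ^(1)=5; μ^(2)=-1; μ^(3)=-4

((1, 1, 0, 0); (0, 0, 0, 2); (0, 1, 1, 0))


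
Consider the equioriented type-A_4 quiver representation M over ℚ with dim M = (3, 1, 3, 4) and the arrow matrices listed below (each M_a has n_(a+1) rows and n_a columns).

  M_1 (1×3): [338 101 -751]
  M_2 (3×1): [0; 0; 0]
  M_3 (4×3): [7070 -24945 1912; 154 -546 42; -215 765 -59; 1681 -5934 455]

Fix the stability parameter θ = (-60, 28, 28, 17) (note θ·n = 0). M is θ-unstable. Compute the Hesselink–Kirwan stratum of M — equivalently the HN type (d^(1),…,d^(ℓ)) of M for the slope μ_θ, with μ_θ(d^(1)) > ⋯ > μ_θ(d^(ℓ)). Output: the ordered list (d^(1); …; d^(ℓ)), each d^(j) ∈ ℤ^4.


Via rank(M_{q-1}∘⋯∘M_p): M ≅ I[1,1]^2, I[1,2], I[3,3], I[3,4]^2, I[4,4]^2.
μ_θ-semistable layers: μ^(1)=28; μ^(2)=45/2; μ^(3)=17; μ^(4)=-60

((0, 1, 1, 0); (0, 0, 2, 2); (0, 0, 0, 2); (3, 0, 0, 0))


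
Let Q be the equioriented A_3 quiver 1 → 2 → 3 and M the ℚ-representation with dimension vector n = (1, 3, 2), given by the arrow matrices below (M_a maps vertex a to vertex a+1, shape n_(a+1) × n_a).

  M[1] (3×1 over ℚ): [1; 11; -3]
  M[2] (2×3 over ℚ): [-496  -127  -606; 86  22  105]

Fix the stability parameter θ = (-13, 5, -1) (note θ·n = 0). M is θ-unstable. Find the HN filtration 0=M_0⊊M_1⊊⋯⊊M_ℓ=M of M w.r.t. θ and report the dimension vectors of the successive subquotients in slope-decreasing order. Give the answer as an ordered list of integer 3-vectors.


Interval decomposition of M: I[1,3], I[2,2], I[2,3].
HN type (ℓ=3): μ^(1)=5; μ^(2)=2; μ^(3)=-13

((0, 1, 0); (0, 2, 2); (1, 0, 0))


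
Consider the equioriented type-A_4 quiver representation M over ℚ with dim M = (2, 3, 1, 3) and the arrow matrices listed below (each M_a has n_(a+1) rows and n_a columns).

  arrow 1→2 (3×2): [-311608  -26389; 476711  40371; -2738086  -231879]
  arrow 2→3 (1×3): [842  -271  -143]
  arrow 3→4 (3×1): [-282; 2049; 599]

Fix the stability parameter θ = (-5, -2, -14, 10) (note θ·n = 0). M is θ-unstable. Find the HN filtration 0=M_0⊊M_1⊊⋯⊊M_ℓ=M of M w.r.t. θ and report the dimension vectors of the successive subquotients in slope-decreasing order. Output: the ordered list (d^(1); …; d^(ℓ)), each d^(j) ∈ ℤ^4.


Interval decomposition of M: I[1,2], I[1,4], I[2,2], I[4,4]^2.
HN type (ℓ=4): μ^(1)=10; μ^(2)=-2; μ^(3)=-5; μ^(4)=-7

((0, 0, 0, 3); (0, 2, 0, 0); (1, 0, 0, 0); (1, 1, 1, 0))


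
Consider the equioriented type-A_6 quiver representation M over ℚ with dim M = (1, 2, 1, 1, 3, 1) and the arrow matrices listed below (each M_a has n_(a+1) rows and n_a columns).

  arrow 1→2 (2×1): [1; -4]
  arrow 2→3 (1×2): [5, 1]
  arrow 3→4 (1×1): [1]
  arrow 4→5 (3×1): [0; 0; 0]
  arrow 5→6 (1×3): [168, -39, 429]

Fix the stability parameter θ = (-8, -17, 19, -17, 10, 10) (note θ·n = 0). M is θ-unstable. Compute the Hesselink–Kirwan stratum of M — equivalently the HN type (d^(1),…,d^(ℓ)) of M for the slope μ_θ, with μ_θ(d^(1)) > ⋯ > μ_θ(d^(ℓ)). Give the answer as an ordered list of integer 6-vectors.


Barcode: M ≅ I[1,4], I[2,2], I[5,5]^2, I[5,6]. HN layers by μ_θ (4 steps, strictly decreasing):
  μ^(1)=10; μ^(2)=1; μ^(3)=-25/2; μ^(4)=-17

((0, 0, 0, 0, 3, 1); (0, 0, 1, 1, 0, 0); (1, 1, 0, 0, 0, 0); (0, 1, 0, 0, 0, 0))


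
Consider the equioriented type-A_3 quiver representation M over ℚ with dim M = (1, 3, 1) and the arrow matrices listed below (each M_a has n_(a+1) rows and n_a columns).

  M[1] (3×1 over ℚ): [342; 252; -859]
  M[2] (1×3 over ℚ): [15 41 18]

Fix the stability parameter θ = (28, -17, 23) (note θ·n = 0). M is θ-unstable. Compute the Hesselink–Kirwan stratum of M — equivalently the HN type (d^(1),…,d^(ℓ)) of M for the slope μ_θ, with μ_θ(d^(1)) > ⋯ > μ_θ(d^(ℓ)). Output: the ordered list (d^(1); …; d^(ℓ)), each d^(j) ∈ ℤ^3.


Interval decomposition of M: I[1,2], I[2,2], I[2,3].
HN type (ℓ=3): μ^(1)=23; μ^(2)=11/2; μ^(3)=-17

((0, 0, 1); (1, 1, 0); (0, 2, 0))


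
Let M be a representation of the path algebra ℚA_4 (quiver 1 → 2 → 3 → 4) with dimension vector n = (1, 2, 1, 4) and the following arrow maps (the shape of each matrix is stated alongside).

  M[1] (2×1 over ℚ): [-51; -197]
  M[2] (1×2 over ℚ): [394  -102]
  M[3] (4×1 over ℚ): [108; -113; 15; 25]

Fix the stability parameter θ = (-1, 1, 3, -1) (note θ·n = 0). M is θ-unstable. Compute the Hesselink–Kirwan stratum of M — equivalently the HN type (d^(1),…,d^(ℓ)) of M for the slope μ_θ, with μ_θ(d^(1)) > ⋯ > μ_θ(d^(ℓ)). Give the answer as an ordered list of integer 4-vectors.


Interval decomposition of M: I[1,2], I[2,4], I[4,4]^3.
HN type (ℓ=2): μ^(1)=1; μ^(2)=-1

((0, 2, 1, 1); (1, 0, 0, 3))


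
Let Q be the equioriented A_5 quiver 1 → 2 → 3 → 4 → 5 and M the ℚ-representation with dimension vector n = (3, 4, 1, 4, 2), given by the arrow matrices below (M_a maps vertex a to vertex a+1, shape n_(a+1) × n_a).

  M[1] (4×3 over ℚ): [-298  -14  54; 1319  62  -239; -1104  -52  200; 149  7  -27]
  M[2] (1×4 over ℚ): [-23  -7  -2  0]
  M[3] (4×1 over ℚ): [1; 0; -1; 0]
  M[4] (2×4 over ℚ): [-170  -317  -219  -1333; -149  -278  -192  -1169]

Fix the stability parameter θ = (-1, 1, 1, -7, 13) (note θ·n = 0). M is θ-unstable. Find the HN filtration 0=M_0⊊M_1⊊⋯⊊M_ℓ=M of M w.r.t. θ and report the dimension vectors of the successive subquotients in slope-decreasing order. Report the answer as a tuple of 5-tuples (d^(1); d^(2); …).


Interval decomposition of M: I[1,1], I[1,2], I[1,5], I[2,2]^2, I[4,4]^2, I[4,5].
HN type (ℓ=5): μ^(1)=13; μ^(2)=1; μ^(3)=-1; μ^(4)=-3/2; μ^(5)=-7

((0, 0, 0, 0, 2); (0, 3, 0, 0, 0); (2, 0, 0, 0, 0); (1, 1, 1, 1, 0); (0, 0, 0, 3, 0))


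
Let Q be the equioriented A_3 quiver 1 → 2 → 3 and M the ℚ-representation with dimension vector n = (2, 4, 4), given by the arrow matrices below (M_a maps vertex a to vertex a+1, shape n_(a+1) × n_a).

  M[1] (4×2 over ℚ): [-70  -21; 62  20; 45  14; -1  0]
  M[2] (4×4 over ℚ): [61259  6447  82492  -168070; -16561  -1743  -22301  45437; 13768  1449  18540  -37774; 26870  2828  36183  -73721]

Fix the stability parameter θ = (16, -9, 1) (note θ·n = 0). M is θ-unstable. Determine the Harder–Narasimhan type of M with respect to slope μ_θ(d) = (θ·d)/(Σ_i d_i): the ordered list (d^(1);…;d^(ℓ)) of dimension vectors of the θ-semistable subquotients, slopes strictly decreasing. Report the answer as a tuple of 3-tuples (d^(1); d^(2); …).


Via rank(M_{q-1}∘⋯∘M_p): M ≅ I[1,2], I[1,3], I[2,3]^2, I[3,3].
μ_θ-semistable layers: μ^(1)=7/2; μ^(2)=8/3; μ^(3)=1; μ^(4)=-9

((1, 1, 0); (1, 1, 1); (0, 0, 3); (0, 2, 0))


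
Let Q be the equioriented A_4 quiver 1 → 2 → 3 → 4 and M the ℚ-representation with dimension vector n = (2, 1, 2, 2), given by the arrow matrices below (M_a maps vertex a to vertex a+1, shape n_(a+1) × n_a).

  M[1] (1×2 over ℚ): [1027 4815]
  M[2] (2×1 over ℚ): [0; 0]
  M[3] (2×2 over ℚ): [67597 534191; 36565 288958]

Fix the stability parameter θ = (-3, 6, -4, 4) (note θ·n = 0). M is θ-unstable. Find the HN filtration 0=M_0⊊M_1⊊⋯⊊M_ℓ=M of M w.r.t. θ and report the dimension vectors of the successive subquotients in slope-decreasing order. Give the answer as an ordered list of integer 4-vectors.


Barcode: M ≅ I[1,1], I[1,2], I[3,4]^2. HN layers by μ_θ (4 steps, strictly decreasing):
  μ^(1)=6; μ^(2)=4; μ^(3)=-3; μ^(4)=-4

((0, 1, 0, 0); (0, 0, 0, 2); (2, 0, 0, 0); (0, 0, 2, 0))


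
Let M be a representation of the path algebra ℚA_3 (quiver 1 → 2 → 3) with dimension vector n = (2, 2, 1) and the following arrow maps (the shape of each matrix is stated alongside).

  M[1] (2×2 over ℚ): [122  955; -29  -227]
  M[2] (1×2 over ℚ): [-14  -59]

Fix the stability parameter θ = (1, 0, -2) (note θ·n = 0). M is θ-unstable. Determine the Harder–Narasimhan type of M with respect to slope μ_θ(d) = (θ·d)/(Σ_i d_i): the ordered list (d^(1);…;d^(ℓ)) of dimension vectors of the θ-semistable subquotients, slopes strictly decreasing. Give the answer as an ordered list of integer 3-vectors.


Barcode: M ≅ I[1,2], I[1,3]. HN layers by μ_θ (2 steps, strictly decreasing):
  μ^(1)=1/2; μ^(2)=-1/3

((1, 1, 0); (1, 1, 1))


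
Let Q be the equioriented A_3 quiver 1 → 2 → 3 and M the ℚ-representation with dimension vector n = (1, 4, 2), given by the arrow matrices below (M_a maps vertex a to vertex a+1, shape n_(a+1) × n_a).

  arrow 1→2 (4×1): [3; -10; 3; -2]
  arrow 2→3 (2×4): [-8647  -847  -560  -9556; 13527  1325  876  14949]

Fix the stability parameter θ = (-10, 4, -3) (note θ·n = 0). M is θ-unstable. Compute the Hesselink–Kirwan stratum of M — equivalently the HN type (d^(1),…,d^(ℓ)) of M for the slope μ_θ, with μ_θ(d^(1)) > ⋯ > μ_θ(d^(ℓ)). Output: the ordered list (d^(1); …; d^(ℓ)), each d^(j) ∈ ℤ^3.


Via rank(M_{q-1}∘⋯∘M_p): M ≅ I[1,3], I[2,2]^2, I[2,3].
μ_θ-semistable layers: μ^(1)=4; μ^(2)=1/2; μ^(3)=-10

((0, 2, 0); (0, 2, 2); (1, 0, 0))


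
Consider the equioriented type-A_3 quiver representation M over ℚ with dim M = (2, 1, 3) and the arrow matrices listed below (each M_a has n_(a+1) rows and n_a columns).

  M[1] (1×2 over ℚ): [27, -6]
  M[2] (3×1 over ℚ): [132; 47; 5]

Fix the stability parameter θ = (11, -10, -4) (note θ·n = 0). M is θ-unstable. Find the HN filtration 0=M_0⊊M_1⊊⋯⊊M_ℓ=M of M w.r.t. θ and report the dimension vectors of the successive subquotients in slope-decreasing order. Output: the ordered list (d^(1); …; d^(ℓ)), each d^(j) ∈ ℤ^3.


Interval decomposition of M: I[1,1], I[1,3], I[3,3]^2.
HN type (ℓ=3): μ^(1)=11; μ^(2)=-1; μ^(3)=-4

((1, 0, 0); (1, 1, 1); (0, 0, 2))
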